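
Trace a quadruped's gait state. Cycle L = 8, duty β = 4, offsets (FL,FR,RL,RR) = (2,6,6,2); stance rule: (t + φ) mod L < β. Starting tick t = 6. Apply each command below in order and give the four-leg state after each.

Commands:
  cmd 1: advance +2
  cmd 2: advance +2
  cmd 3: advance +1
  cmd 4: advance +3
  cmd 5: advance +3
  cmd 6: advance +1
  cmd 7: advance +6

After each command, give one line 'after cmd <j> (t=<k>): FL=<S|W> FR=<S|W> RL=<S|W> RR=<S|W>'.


after cmd 1 (t=8): FL=S FR=W RL=W RR=S
after cmd 2 (t=10): FL=W FR=S RL=S RR=W
after cmd 3 (t=11): FL=W FR=S RL=S RR=W
after cmd 4 (t=14): FL=S FR=W RL=W RR=S
after cmd 5 (t=17): FL=S FR=W RL=W RR=S
after cmd 6 (t=18): FL=W FR=S RL=S RR=W
after cmd 7 (t=24): FL=S FR=W RL=W RR=S

start t=6: FL=S FR=W RL=W RR=S
cmd 1: advance +2 → t=8, phase=(2,6,6,2) → FL=S FR=W RL=W RR=S
cmd 2: advance +2 → t=10, phase=(4,0,0,4) → FL=W FR=S RL=S RR=W
cmd 3: advance +1 → t=11, phase=(5,1,1,5) → FL=W FR=S RL=S RR=W
cmd 4: advance +3 → t=14, phase=(0,4,4,0) → FL=S FR=W RL=W RR=S
cmd 5: advance +3 → t=17, phase=(3,7,7,3) → FL=S FR=W RL=W RR=S
cmd 6: advance +1 → t=18, phase=(4,0,0,4) → FL=W FR=S RL=S RR=W
cmd 7: advance +6 → t=24, phase=(2,6,6,2) → FL=S FR=W RL=W RR=S


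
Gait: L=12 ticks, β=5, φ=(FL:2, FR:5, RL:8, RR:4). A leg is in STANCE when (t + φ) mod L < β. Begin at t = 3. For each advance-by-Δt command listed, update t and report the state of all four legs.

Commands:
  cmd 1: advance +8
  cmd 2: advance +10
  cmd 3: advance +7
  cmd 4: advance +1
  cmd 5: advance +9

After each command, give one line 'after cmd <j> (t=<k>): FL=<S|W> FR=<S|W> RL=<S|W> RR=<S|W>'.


start t=3: FL=W FR=W RL=W RR=W
cmd 1: advance +8 → t=11, phase=(1,4,7,3) → FL=S FR=S RL=W RR=S
cmd 2: advance +10 → t=21, phase=(11,2,5,1) → FL=W FR=S RL=W RR=S
cmd 3: advance +7 → t=28, phase=(6,9,0,8) → FL=W FR=W RL=S RR=W
cmd 4: advance +1 → t=29, phase=(7,10,1,9) → FL=W FR=W RL=S RR=W
cmd 5: advance +9 → t=38, phase=(4,7,10,6) → FL=S FR=W RL=W RR=W

after cmd 1 (t=11): FL=S FR=S RL=W RR=S
after cmd 2 (t=21): FL=W FR=S RL=W RR=S
after cmd 3 (t=28): FL=W FR=W RL=S RR=W
after cmd 4 (t=29): FL=W FR=W RL=S RR=W
after cmd 5 (t=38): FL=S FR=W RL=W RR=W


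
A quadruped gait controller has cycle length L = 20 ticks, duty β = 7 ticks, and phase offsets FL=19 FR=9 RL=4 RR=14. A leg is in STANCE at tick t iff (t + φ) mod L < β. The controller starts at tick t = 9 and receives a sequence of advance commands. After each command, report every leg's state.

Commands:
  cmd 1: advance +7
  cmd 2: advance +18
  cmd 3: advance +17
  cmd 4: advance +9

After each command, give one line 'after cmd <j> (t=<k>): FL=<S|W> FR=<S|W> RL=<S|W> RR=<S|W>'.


after cmd 1 (t=16): FL=W FR=S RL=S RR=W
after cmd 2 (t=34): FL=W FR=S RL=W RR=W
after cmd 3 (t=51): FL=W FR=S RL=W RR=S
after cmd 4 (t=60): FL=W FR=W RL=S RR=W

start t=9: FL=W FR=W RL=W RR=S
cmd 1: advance +7 → t=16, phase=(15,5,0,10) → FL=W FR=S RL=S RR=W
cmd 2: advance +18 → t=34, phase=(13,3,18,8) → FL=W FR=S RL=W RR=W
cmd 3: advance +17 → t=51, phase=(10,0,15,5) → FL=W FR=S RL=W RR=S
cmd 4: advance +9 → t=60, phase=(19,9,4,14) → FL=W FR=W RL=S RR=W


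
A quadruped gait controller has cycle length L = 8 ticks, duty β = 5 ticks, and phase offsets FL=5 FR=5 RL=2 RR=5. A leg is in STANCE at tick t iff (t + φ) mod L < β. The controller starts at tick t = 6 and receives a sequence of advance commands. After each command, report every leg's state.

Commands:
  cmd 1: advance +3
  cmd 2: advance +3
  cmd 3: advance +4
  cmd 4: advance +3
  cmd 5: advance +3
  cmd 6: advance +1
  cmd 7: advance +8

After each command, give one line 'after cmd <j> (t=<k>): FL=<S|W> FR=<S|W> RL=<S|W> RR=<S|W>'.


after cmd 1 (t=9): FL=W FR=W RL=S RR=W
after cmd 2 (t=12): FL=S FR=S RL=W RR=S
after cmd 3 (t=16): FL=W FR=W RL=S RR=W
after cmd 4 (t=19): FL=S FR=S RL=W RR=S
after cmd 5 (t=22): FL=S FR=S RL=S RR=S
after cmd 6 (t=23): FL=S FR=S RL=S RR=S
after cmd 7 (t=31): FL=S FR=S RL=S RR=S

start t=6: FL=S FR=S RL=S RR=S
cmd 1: advance +3 → t=9, phase=(6,6,3,6) → FL=W FR=W RL=S RR=W
cmd 2: advance +3 → t=12, phase=(1,1,6,1) → FL=S FR=S RL=W RR=S
cmd 3: advance +4 → t=16, phase=(5,5,2,5) → FL=W FR=W RL=S RR=W
cmd 4: advance +3 → t=19, phase=(0,0,5,0) → FL=S FR=S RL=W RR=S
cmd 5: advance +3 → t=22, phase=(3,3,0,3) → FL=S FR=S RL=S RR=S
cmd 6: advance +1 → t=23, phase=(4,4,1,4) → FL=S FR=S RL=S RR=S
cmd 7: advance +8 → t=31, phase=(4,4,1,4) → FL=S FR=S RL=S RR=S


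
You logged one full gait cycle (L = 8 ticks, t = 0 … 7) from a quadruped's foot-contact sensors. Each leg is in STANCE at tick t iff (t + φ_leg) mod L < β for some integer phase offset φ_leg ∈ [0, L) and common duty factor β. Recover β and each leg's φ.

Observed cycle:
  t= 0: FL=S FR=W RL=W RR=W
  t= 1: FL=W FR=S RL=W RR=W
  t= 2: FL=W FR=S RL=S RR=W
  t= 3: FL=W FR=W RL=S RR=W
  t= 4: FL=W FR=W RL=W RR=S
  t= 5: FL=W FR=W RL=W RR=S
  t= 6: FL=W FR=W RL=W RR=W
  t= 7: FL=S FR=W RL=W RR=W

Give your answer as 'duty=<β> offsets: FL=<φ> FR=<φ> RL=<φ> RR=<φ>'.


duty=2 offsets: FL=1 FR=7 RL=6 RR=4

duty β = stance ticks per leg = 2
FL: stance ticks = 2; W→S at t=7 → φ=1
FR: stance ticks = 2; W→S at t=1 → φ=7
RL: stance ticks = 2; W→S at t=2 → φ=6
RR: stance ticks = 2; W→S at t=4 → φ=4


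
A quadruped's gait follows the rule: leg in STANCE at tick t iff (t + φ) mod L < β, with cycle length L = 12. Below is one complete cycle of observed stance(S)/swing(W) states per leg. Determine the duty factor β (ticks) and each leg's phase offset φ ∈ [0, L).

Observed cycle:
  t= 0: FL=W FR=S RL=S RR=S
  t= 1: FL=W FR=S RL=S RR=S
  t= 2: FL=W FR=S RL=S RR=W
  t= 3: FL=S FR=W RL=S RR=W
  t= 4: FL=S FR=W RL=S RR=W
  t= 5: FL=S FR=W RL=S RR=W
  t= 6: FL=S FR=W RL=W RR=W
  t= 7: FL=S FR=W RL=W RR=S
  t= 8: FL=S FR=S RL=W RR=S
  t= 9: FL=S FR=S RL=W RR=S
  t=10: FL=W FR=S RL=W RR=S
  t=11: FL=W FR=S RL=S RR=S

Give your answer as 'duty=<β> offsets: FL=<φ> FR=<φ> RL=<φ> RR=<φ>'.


duty β = stance ticks per leg = 7
FL: stance ticks = 7; W→S at t=3 → φ=9
FR: stance ticks = 7; W→S at t=8 → φ=4
RL: stance ticks = 7; W→S at t=11 → φ=1
RR: stance ticks = 7; W→S at t=7 → φ=5

duty=7 offsets: FL=9 FR=4 RL=1 RR=5


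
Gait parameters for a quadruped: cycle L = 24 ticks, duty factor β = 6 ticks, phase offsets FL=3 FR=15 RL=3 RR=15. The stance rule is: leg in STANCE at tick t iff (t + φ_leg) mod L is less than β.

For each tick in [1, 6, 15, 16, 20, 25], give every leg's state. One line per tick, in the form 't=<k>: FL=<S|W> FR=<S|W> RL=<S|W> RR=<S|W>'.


t=1: FL=S FR=W RL=S RR=W
t=6: FL=W FR=W RL=W RR=W
t=15: FL=W FR=W RL=W RR=W
t=16: FL=W FR=W RL=W RR=W
t=20: FL=W FR=W RL=W RR=W
t=25: FL=S FR=W RL=S RR=W

t=1: phase=(4,16,4,16) vs β=6 → FL=S FR=W RL=S RR=W
t=6: phase=(9,21,9,21) vs β=6 → FL=W FR=W RL=W RR=W
t=15: phase=(18,6,18,6) vs β=6 → FL=W FR=W RL=W RR=W
t=16: phase=(19,7,19,7) vs β=6 → FL=W FR=W RL=W RR=W
t=20: phase=(23,11,23,11) vs β=6 → FL=W FR=W RL=W RR=W
t=25: phase=(4,16,4,16) vs β=6 → FL=S FR=W RL=S RR=W


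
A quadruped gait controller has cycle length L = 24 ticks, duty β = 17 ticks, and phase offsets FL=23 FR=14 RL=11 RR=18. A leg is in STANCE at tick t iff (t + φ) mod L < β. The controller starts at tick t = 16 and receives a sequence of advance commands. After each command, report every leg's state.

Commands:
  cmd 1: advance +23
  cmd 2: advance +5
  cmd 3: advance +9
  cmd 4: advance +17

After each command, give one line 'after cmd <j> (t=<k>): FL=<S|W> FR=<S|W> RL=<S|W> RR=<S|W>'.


after cmd 1 (t=39): FL=S FR=S RL=S RR=S
after cmd 2 (t=44): FL=W FR=S RL=S RR=S
after cmd 3 (t=53): FL=S FR=W RL=S RR=W
after cmd 4 (t=70): FL=W FR=S RL=S RR=S

start t=16: FL=S FR=S RL=S RR=S
cmd 1: advance +23 → t=39, phase=(14,5,2,9) → FL=S FR=S RL=S RR=S
cmd 2: advance +5 → t=44, phase=(19,10,7,14) → FL=W FR=S RL=S RR=S
cmd 3: advance +9 → t=53, phase=(4,19,16,23) → FL=S FR=W RL=S RR=W
cmd 4: advance +17 → t=70, phase=(21,12,9,16) → FL=W FR=S RL=S RR=S


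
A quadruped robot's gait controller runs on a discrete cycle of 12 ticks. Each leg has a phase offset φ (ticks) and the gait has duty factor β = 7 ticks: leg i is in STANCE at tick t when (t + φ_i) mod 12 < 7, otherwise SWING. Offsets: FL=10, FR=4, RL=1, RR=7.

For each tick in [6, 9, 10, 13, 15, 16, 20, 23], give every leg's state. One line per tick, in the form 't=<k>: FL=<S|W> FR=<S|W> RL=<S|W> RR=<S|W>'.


t=6: FL=S FR=W RL=W RR=S
t=9: FL=W FR=S RL=W RR=S
t=10: FL=W FR=S RL=W RR=S
t=13: FL=W FR=S RL=S RR=W
t=15: FL=S FR=W RL=S RR=W
t=16: FL=S FR=W RL=S RR=W
t=20: FL=S FR=S RL=W RR=S
t=23: FL=W FR=S RL=S RR=S

t=6: phase=(4,10,7,1) vs β=7 → FL=S FR=W RL=W RR=S
t=9: phase=(7,1,10,4) vs β=7 → FL=W FR=S RL=W RR=S
t=10: phase=(8,2,11,5) vs β=7 → FL=W FR=S RL=W RR=S
t=13: phase=(11,5,2,8) vs β=7 → FL=W FR=S RL=S RR=W
t=15: phase=(1,7,4,10) vs β=7 → FL=S FR=W RL=S RR=W
t=16: phase=(2,8,5,11) vs β=7 → FL=S FR=W RL=S RR=W
t=20: phase=(6,0,9,3) vs β=7 → FL=S FR=S RL=W RR=S
t=23: phase=(9,3,0,6) vs β=7 → FL=W FR=S RL=S RR=S


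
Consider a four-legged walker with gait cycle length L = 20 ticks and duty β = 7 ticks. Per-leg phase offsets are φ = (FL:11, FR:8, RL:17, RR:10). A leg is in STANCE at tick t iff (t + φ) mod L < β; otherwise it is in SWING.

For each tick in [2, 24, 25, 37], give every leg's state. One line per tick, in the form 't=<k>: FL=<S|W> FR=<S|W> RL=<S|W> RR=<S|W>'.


t=2: FL=W FR=W RL=W RR=W
t=24: FL=W FR=W RL=S RR=W
t=25: FL=W FR=W RL=S RR=W
t=37: FL=W FR=S RL=W RR=W

t=2: phase=(13,10,19,12) vs β=7 → FL=W FR=W RL=W RR=W
t=24: phase=(15,12,1,14) vs β=7 → FL=W FR=W RL=S RR=W
t=25: phase=(16,13,2,15) vs β=7 → FL=W FR=W RL=S RR=W
t=37: phase=(8,5,14,7) vs β=7 → FL=W FR=S RL=W RR=W


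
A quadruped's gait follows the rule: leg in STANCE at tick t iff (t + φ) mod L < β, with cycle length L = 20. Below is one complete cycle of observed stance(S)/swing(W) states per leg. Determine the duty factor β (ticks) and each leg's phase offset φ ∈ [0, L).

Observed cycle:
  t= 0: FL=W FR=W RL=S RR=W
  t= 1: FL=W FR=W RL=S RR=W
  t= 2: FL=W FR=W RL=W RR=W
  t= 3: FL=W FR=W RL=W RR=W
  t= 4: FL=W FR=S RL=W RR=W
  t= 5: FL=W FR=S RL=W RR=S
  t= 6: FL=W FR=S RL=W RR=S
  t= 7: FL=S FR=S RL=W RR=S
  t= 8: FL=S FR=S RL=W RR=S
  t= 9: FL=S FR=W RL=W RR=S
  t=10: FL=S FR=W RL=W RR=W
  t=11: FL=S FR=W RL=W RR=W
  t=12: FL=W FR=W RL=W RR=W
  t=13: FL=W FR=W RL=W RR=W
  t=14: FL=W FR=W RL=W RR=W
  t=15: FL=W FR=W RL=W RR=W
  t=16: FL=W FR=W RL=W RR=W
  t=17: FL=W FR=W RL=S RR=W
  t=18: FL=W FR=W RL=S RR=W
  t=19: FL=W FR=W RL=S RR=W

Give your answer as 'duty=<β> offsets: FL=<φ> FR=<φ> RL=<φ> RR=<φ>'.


duty β = stance ticks per leg = 5
FL: stance ticks = 5; W→S at t=7 → φ=13
FR: stance ticks = 5; W→S at t=4 → φ=16
RL: stance ticks = 5; W→S at t=17 → φ=3
RR: stance ticks = 5; W→S at t=5 → φ=15

duty=5 offsets: FL=13 FR=16 RL=3 RR=15


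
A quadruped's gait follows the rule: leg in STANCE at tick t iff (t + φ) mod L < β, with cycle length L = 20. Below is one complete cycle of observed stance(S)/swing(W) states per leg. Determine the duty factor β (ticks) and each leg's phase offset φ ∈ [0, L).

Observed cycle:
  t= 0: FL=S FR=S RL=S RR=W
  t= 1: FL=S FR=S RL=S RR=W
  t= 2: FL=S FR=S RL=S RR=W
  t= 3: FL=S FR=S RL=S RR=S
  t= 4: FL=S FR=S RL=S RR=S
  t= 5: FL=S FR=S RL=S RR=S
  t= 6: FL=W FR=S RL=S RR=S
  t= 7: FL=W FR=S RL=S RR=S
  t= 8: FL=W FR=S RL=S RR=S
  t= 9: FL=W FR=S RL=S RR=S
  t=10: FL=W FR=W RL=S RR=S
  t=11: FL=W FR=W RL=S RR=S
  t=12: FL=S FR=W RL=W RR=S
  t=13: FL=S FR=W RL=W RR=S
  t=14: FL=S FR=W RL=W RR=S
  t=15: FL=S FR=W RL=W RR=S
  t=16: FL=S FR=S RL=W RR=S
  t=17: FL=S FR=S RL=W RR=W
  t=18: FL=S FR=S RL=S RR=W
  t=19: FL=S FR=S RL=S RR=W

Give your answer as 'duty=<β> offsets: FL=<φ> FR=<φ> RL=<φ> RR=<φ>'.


duty=14 offsets: FL=8 FR=4 RL=2 RR=17

duty β = stance ticks per leg = 14
FL: stance ticks = 14; W→S at t=12 → φ=8
FR: stance ticks = 14; W→S at t=16 → φ=4
RL: stance ticks = 14; W→S at t=18 → φ=2
RR: stance ticks = 14; W→S at t=3 → φ=17


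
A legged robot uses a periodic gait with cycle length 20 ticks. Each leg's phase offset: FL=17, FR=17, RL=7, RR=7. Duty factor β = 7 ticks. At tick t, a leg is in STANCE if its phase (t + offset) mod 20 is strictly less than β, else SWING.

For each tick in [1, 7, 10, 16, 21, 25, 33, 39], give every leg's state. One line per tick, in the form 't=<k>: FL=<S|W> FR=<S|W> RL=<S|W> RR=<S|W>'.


t=1: FL=W FR=W RL=W RR=W
t=7: FL=S FR=S RL=W RR=W
t=10: FL=W FR=W RL=W RR=W
t=16: FL=W FR=W RL=S RR=S
t=21: FL=W FR=W RL=W RR=W
t=25: FL=S FR=S RL=W RR=W
t=33: FL=W FR=W RL=S RR=S
t=39: FL=W FR=W RL=S RR=S

t=1: phase=(18,18,8,8) vs β=7 → FL=W FR=W RL=W RR=W
t=7: phase=(4,4,14,14) vs β=7 → FL=S FR=S RL=W RR=W
t=10: phase=(7,7,17,17) vs β=7 → FL=W FR=W RL=W RR=W
t=16: phase=(13,13,3,3) vs β=7 → FL=W FR=W RL=S RR=S
t=21: phase=(18,18,8,8) vs β=7 → FL=W FR=W RL=W RR=W
t=25: phase=(2,2,12,12) vs β=7 → FL=S FR=S RL=W RR=W
t=33: phase=(10,10,0,0) vs β=7 → FL=W FR=W RL=S RR=S
t=39: phase=(16,16,6,6) vs β=7 → FL=W FR=W RL=S RR=S


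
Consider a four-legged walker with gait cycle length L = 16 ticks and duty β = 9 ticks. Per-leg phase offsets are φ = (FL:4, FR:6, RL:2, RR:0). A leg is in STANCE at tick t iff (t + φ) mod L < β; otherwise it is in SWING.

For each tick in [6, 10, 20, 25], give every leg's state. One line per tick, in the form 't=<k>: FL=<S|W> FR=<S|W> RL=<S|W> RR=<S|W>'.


t=6: phase=(10,12,8,6) vs β=9 → FL=W FR=W RL=S RR=S
t=10: phase=(14,0,12,10) vs β=9 → FL=W FR=S RL=W RR=W
t=20: phase=(8,10,6,4) vs β=9 → FL=S FR=W RL=S RR=S
t=25: phase=(13,15,11,9) vs β=9 → FL=W FR=W RL=W RR=W

t=6: FL=W FR=W RL=S RR=S
t=10: FL=W FR=S RL=W RR=W
t=20: FL=S FR=W RL=S RR=S
t=25: FL=W FR=W RL=W RR=W


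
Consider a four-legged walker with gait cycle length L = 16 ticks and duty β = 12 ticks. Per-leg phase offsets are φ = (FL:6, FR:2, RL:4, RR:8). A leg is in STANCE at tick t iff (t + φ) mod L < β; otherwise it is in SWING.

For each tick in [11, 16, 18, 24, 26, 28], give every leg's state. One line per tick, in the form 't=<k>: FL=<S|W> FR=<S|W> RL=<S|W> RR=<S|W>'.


t=11: FL=S FR=W RL=W RR=S
t=16: FL=S FR=S RL=S RR=S
t=18: FL=S FR=S RL=S RR=S
t=24: FL=W FR=S RL=W RR=S
t=26: FL=S FR=W RL=W RR=S
t=28: FL=S FR=W RL=S RR=S

t=11: phase=(1,13,15,3) vs β=12 → FL=S FR=W RL=W RR=S
t=16: phase=(6,2,4,8) vs β=12 → FL=S FR=S RL=S RR=S
t=18: phase=(8,4,6,10) vs β=12 → FL=S FR=S RL=S RR=S
t=24: phase=(14,10,12,0) vs β=12 → FL=W FR=S RL=W RR=S
t=26: phase=(0,12,14,2) vs β=12 → FL=S FR=W RL=W RR=S
t=28: phase=(2,14,0,4) vs β=12 → FL=S FR=W RL=S RR=S


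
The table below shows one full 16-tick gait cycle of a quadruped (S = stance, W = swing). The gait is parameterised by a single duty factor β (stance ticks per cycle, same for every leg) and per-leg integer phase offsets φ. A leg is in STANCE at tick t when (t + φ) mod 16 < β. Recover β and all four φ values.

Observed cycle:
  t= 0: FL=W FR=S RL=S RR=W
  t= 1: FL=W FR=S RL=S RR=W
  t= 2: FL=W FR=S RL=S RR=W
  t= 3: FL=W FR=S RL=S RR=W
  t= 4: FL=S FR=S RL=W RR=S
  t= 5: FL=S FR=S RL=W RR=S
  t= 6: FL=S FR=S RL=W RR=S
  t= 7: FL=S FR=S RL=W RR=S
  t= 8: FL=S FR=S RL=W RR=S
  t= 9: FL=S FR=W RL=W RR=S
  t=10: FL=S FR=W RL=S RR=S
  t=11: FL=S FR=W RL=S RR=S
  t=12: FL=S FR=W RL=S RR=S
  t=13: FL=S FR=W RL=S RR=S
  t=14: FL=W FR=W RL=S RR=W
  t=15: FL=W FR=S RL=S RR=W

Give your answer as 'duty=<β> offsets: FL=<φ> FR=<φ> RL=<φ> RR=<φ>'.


duty β = stance ticks per leg = 10
FL: stance ticks = 10; W→S at t=4 → φ=12
FR: stance ticks = 10; W→S at t=15 → φ=1
RL: stance ticks = 10; W→S at t=10 → φ=6
RR: stance ticks = 10; W→S at t=4 → φ=12

duty=10 offsets: FL=12 FR=1 RL=6 RR=12


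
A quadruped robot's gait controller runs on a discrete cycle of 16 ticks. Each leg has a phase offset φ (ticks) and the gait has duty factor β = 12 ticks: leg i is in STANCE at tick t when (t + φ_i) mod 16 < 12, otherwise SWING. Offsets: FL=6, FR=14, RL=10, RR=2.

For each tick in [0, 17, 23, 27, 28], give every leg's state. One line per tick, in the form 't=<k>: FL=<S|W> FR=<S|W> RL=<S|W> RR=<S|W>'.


t=0: FL=S FR=W RL=S RR=S
t=17: FL=S FR=W RL=S RR=S
t=23: FL=W FR=S RL=S RR=S
t=27: FL=S FR=S RL=S RR=W
t=28: FL=S FR=S RL=S RR=W

t=0: phase=(6,14,10,2) vs β=12 → FL=S FR=W RL=S RR=S
t=17: phase=(7,15,11,3) vs β=12 → FL=S FR=W RL=S RR=S
t=23: phase=(13,5,1,9) vs β=12 → FL=W FR=S RL=S RR=S
t=27: phase=(1,9,5,13) vs β=12 → FL=S FR=S RL=S RR=W
t=28: phase=(2,10,6,14) vs β=12 → FL=S FR=S RL=S RR=W


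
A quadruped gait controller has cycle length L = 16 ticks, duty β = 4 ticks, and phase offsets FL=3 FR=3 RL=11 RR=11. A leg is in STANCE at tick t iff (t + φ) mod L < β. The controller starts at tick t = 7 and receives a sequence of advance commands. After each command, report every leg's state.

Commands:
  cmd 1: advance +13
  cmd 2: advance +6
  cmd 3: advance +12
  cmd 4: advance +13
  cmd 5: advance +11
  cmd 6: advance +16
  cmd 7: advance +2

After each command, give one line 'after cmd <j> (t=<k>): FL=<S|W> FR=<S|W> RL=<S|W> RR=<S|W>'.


after cmd 1 (t=20): FL=W FR=W RL=W RR=W
after cmd 2 (t=26): FL=W FR=W RL=W RR=W
after cmd 3 (t=38): FL=W FR=W RL=S RR=S
after cmd 4 (t=51): FL=W FR=W RL=W RR=W
after cmd 5 (t=62): FL=S FR=S RL=W RR=W
after cmd 6 (t=78): FL=S FR=S RL=W RR=W
after cmd 7 (t=80): FL=S FR=S RL=W RR=W

start t=7: FL=W FR=W RL=S RR=S
cmd 1: advance +13 → t=20, phase=(7,7,15,15) → FL=W FR=W RL=W RR=W
cmd 2: advance +6 → t=26, phase=(13,13,5,5) → FL=W FR=W RL=W RR=W
cmd 3: advance +12 → t=38, phase=(9,9,1,1) → FL=W FR=W RL=S RR=S
cmd 4: advance +13 → t=51, phase=(6,6,14,14) → FL=W FR=W RL=W RR=W
cmd 5: advance +11 → t=62, phase=(1,1,9,9) → FL=S FR=S RL=W RR=W
cmd 6: advance +16 → t=78, phase=(1,1,9,9) → FL=S FR=S RL=W RR=W
cmd 7: advance +2 → t=80, phase=(3,3,11,11) → FL=S FR=S RL=W RR=W


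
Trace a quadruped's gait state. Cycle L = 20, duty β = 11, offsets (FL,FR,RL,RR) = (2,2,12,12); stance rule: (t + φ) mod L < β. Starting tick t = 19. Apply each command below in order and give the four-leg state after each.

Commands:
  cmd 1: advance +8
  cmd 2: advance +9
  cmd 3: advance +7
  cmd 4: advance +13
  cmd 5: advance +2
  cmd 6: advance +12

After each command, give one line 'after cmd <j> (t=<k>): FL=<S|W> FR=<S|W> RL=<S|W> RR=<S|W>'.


start t=19: FL=S FR=S RL=W RR=W
cmd 1: advance +8 → t=27, phase=(9,9,19,19) → FL=S FR=S RL=W RR=W
cmd 2: advance +9 → t=36, phase=(18,18,8,8) → FL=W FR=W RL=S RR=S
cmd 3: advance +7 → t=43, phase=(5,5,15,15) → FL=S FR=S RL=W RR=W
cmd 4: advance +13 → t=56, phase=(18,18,8,8) → FL=W FR=W RL=S RR=S
cmd 5: advance +2 → t=58, phase=(0,0,10,10) → FL=S FR=S RL=S RR=S
cmd 6: advance +12 → t=70, phase=(12,12,2,2) → FL=W FR=W RL=S RR=S

after cmd 1 (t=27): FL=S FR=S RL=W RR=W
after cmd 2 (t=36): FL=W FR=W RL=S RR=S
after cmd 3 (t=43): FL=S FR=S RL=W RR=W
after cmd 4 (t=56): FL=W FR=W RL=S RR=S
after cmd 5 (t=58): FL=S FR=S RL=S RR=S
after cmd 6 (t=70): FL=W FR=W RL=S RR=S


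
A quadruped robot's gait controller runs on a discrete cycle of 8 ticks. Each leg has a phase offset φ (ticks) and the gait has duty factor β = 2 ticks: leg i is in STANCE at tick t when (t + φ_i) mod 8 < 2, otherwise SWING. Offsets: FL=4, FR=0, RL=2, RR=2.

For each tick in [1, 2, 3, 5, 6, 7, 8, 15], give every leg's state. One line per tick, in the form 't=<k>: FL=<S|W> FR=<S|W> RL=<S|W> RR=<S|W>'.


t=1: phase=(5,1,3,3) vs β=2 → FL=W FR=S RL=W RR=W
t=2: phase=(6,2,4,4) vs β=2 → FL=W FR=W RL=W RR=W
t=3: phase=(7,3,5,5) vs β=2 → FL=W FR=W RL=W RR=W
t=5: phase=(1,5,7,7) vs β=2 → FL=S FR=W RL=W RR=W
t=6: phase=(2,6,0,0) vs β=2 → FL=W FR=W RL=S RR=S
t=7: phase=(3,7,1,1) vs β=2 → FL=W FR=W RL=S RR=S
t=8: phase=(4,0,2,2) vs β=2 → FL=W FR=S RL=W RR=W
t=15: phase=(3,7,1,1) vs β=2 → FL=W FR=W RL=S RR=S

t=1: FL=W FR=S RL=W RR=W
t=2: FL=W FR=W RL=W RR=W
t=3: FL=W FR=W RL=W RR=W
t=5: FL=S FR=W RL=W RR=W
t=6: FL=W FR=W RL=S RR=S
t=7: FL=W FR=W RL=S RR=S
t=8: FL=W FR=S RL=W RR=W
t=15: FL=W FR=W RL=S RR=S


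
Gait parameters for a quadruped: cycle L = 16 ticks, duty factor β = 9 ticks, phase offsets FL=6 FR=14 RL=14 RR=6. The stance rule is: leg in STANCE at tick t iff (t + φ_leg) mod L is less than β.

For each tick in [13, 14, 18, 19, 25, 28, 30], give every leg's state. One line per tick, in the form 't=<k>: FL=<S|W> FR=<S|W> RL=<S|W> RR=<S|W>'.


t=13: FL=S FR=W RL=W RR=S
t=14: FL=S FR=W RL=W RR=S
t=18: FL=S FR=S RL=S RR=S
t=19: FL=W FR=S RL=S RR=W
t=25: FL=W FR=S RL=S RR=W
t=28: FL=S FR=W RL=W RR=S
t=30: FL=S FR=W RL=W RR=S

t=13: phase=(3,11,11,3) vs β=9 → FL=S FR=W RL=W RR=S
t=14: phase=(4,12,12,4) vs β=9 → FL=S FR=W RL=W RR=S
t=18: phase=(8,0,0,8) vs β=9 → FL=S FR=S RL=S RR=S
t=19: phase=(9,1,1,9) vs β=9 → FL=W FR=S RL=S RR=W
t=25: phase=(15,7,7,15) vs β=9 → FL=W FR=S RL=S RR=W
t=28: phase=(2,10,10,2) vs β=9 → FL=S FR=W RL=W RR=S
t=30: phase=(4,12,12,4) vs β=9 → FL=S FR=W RL=W RR=S


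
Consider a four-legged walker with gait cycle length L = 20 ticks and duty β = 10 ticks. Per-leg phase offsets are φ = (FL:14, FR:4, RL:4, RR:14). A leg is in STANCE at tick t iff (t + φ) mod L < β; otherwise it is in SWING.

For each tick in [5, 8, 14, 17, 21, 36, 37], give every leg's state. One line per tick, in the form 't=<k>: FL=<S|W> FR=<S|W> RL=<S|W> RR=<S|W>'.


t=5: phase=(19,9,9,19) vs β=10 → FL=W FR=S RL=S RR=W
t=8: phase=(2,12,12,2) vs β=10 → FL=S FR=W RL=W RR=S
t=14: phase=(8,18,18,8) vs β=10 → FL=S FR=W RL=W RR=S
t=17: phase=(11,1,1,11) vs β=10 → FL=W FR=S RL=S RR=W
t=21: phase=(15,5,5,15) vs β=10 → FL=W FR=S RL=S RR=W
t=36: phase=(10,0,0,10) vs β=10 → FL=W FR=S RL=S RR=W
t=37: phase=(11,1,1,11) vs β=10 → FL=W FR=S RL=S RR=W

t=5: FL=W FR=S RL=S RR=W
t=8: FL=S FR=W RL=W RR=S
t=14: FL=S FR=W RL=W RR=S
t=17: FL=W FR=S RL=S RR=W
t=21: FL=W FR=S RL=S RR=W
t=36: FL=W FR=S RL=S RR=W
t=37: FL=W FR=S RL=S RR=W


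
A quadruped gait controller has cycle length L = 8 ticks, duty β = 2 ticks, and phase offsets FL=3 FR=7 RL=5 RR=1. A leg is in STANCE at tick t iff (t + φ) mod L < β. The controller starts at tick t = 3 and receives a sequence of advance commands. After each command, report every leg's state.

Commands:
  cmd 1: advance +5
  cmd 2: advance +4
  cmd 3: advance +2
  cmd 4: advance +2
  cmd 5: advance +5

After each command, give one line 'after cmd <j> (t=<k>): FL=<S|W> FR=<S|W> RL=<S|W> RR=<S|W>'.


after cmd 1 (t=8): FL=W FR=W RL=W RR=S
after cmd 2 (t=12): FL=W FR=W RL=S RR=W
after cmd 3 (t=14): FL=S FR=W RL=W RR=W
after cmd 4 (t=16): FL=W FR=W RL=W RR=S
after cmd 5 (t=21): FL=S FR=W RL=W RR=W

start t=3: FL=W FR=W RL=S RR=W
cmd 1: advance +5 → t=8, phase=(3,7,5,1) → FL=W FR=W RL=W RR=S
cmd 2: advance +4 → t=12, phase=(7,3,1,5) → FL=W FR=W RL=S RR=W
cmd 3: advance +2 → t=14, phase=(1,5,3,7) → FL=S FR=W RL=W RR=W
cmd 4: advance +2 → t=16, phase=(3,7,5,1) → FL=W FR=W RL=W RR=S
cmd 5: advance +5 → t=21, phase=(0,4,2,6) → FL=S FR=W RL=W RR=W


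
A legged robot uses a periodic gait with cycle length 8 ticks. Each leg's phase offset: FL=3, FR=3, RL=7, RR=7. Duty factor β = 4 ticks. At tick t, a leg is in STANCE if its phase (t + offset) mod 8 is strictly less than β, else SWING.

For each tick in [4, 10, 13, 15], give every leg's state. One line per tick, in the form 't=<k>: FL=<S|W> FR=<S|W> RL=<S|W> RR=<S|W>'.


t=4: FL=W FR=W RL=S RR=S
t=10: FL=W FR=W RL=S RR=S
t=13: FL=S FR=S RL=W RR=W
t=15: FL=S FR=S RL=W RR=W

t=4: phase=(7,7,3,3) vs β=4 → FL=W FR=W RL=S RR=S
t=10: phase=(5,5,1,1) vs β=4 → FL=W FR=W RL=S RR=S
t=13: phase=(0,0,4,4) vs β=4 → FL=S FR=S RL=W RR=W
t=15: phase=(2,2,6,6) vs β=4 → FL=S FR=S RL=W RR=W


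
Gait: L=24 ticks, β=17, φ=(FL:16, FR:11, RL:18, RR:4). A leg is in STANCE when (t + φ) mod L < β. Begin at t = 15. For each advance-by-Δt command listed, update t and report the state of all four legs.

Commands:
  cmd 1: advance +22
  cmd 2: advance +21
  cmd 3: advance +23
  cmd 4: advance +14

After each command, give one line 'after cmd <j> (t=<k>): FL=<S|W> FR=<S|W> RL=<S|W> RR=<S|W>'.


start t=15: FL=S FR=S RL=S RR=W
cmd 1: advance +22 → t=37, phase=(5,0,7,17) → FL=S FR=S RL=S RR=W
cmd 2: advance +21 → t=58, phase=(2,21,4,14) → FL=S FR=W RL=S RR=S
cmd 3: advance +23 → t=81, phase=(1,20,3,13) → FL=S FR=W RL=S RR=S
cmd 4: advance +14 → t=95, phase=(15,10,17,3) → FL=S FR=S RL=W RR=S

after cmd 1 (t=37): FL=S FR=S RL=S RR=W
after cmd 2 (t=58): FL=S FR=W RL=S RR=S
after cmd 3 (t=81): FL=S FR=W RL=S RR=S
after cmd 4 (t=95): FL=S FR=S RL=W RR=S


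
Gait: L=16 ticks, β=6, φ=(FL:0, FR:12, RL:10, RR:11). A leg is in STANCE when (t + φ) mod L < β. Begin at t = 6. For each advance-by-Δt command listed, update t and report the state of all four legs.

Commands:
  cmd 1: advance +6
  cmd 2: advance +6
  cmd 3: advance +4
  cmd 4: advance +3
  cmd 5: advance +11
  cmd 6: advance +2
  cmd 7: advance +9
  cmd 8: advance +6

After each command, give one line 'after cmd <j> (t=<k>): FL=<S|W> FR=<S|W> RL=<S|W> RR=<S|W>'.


after cmd 1 (t=12): FL=W FR=W RL=W RR=W
after cmd 2 (t=18): FL=S FR=W RL=W RR=W
after cmd 3 (t=22): FL=W FR=S RL=S RR=S
after cmd 4 (t=25): FL=W FR=S RL=S RR=S
after cmd 5 (t=36): FL=S FR=S RL=W RR=W
after cmd 6 (t=38): FL=W FR=S RL=S RR=S
after cmd 7 (t=47): FL=W FR=W RL=W RR=W
after cmd 8 (t=53): FL=S FR=S RL=W RR=S

start t=6: FL=W FR=S RL=S RR=S
cmd 1: advance +6 → t=12, phase=(12,8,6,7) → FL=W FR=W RL=W RR=W
cmd 2: advance +6 → t=18, phase=(2,14,12,13) → FL=S FR=W RL=W RR=W
cmd 3: advance +4 → t=22, phase=(6,2,0,1) → FL=W FR=S RL=S RR=S
cmd 4: advance +3 → t=25, phase=(9,5,3,4) → FL=W FR=S RL=S RR=S
cmd 5: advance +11 → t=36, phase=(4,0,14,15) → FL=S FR=S RL=W RR=W
cmd 6: advance +2 → t=38, phase=(6,2,0,1) → FL=W FR=S RL=S RR=S
cmd 7: advance +9 → t=47, phase=(15,11,9,10) → FL=W FR=W RL=W RR=W
cmd 8: advance +6 → t=53, phase=(5,1,15,0) → FL=S FR=S RL=W RR=S


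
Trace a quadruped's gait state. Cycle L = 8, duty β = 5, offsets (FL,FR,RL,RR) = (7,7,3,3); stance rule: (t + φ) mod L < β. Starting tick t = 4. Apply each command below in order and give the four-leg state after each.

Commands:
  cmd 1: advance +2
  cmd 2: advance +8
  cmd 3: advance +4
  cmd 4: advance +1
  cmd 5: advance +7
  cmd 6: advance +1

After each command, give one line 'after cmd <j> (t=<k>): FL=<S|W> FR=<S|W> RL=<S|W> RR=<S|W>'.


start t=4: FL=S FR=S RL=W RR=W
cmd 1: advance +2 → t=6, phase=(5,5,1,1) → FL=W FR=W RL=S RR=S
cmd 2: advance +8 → t=14, phase=(5,5,1,1) → FL=W FR=W RL=S RR=S
cmd 3: advance +4 → t=18, phase=(1,1,5,5) → FL=S FR=S RL=W RR=W
cmd 4: advance +1 → t=19, phase=(2,2,6,6) → FL=S FR=S RL=W RR=W
cmd 5: advance +7 → t=26, phase=(1,1,5,5) → FL=S FR=S RL=W RR=W
cmd 6: advance +1 → t=27, phase=(2,2,6,6) → FL=S FR=S RL=W RR=W

after cmd 1 (t=6): FL=W FR=W RL=S RR=S
after cmd 2 (t=14): FL=W FR=W RL=S RR=S
after cmd 3 (t=18): FL=S FR=S RL=W RR=W
after cmd 4 (t=19): FL=S FR=S RL=W RR=W
after cmd 5 (t=26): FL=S FR=S RL=W RR=W
after cmd 6 (t=27): FL=S FR=S RL=W RR=W


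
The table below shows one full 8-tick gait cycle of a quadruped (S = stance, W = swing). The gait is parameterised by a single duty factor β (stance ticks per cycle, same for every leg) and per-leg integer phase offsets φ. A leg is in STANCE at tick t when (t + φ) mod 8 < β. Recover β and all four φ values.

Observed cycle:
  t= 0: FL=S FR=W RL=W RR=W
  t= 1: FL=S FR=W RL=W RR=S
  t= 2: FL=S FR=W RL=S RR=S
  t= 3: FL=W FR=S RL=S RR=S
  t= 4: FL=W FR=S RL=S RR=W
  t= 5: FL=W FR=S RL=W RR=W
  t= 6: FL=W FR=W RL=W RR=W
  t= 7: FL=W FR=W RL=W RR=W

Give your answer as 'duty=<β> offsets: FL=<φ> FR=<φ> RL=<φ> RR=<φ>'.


duty β = stance ticks per leg = 3
FL: stance ticks = 3; W→S at t=0 → φ=0
FR: stance ticks = 3; W→S at t=3 → φ=5
RL: stance ticks = 3; W→S at t=2 → φ=6
RR: stance ticks = 3; W→S at t=1 → φ=7

duty=3 offsets: FL=0 FR=5 RL=6 RR=7


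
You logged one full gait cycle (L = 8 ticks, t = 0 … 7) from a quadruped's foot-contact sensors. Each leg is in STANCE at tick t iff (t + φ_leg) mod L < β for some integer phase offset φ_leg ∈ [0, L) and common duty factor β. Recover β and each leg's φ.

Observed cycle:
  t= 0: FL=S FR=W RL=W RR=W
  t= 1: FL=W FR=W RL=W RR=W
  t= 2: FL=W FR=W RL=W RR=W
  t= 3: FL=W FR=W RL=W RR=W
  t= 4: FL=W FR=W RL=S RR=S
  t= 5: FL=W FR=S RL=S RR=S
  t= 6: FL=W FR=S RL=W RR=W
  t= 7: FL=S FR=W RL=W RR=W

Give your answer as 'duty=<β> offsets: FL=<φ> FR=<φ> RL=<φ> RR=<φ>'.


duty β = stance ticks per leg = 2
FL: stance ticks = 2; W→S at t=7 → φ=1
FR: stance ticks = 2; W→S at t=5 → φ=3
RL: stance ticks = 2; W→S at t=4 → φ=4
RR: stance ticks = 2; W→S at t=4 → φ=4

duty=2 offsets: FL=1 FR=3 RL=4 RR=4


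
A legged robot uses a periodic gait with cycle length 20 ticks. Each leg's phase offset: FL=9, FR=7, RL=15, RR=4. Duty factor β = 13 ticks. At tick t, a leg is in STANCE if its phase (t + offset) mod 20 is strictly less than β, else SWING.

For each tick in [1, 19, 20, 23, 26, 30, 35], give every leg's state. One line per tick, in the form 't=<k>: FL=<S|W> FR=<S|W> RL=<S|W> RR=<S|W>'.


t=1: FL=S FR=S RL=W RR=S
t=19: FL=S FR=S RL=W RR=S
t=20: FL=S FR=S RL=W RR=S
t=23: FL=S FR=S RL=W RR=S
t=26: FL=W FR=W RL=S RR=S
t=30: FL=W FR=W RL=S RR=W
t=35: FL=S FR=S RL=S RR=W

t=1: phase=(10,8,16,5) vs β=13 → FL=S FR=S RL=W RR=S
t=19: phase=(8,6,14,3) vs β=13 → FL=S FR=S RL=W RR=S
t=20: phase=(9,7,15,4) vs β=13 → FL=S FR=S RL=W RR=S
t=23: phase=(12,10,18,7) vs β=13 → FL=S FR=S RL=W RR=S
t=26: phase=(15,13,1,10) vs β=13 → FL=W FR=W RL=S RR=S
t=30: phase=(19,17,5,14) vs β=13 → FL=W FR=W RL=S RR=W
t=35: phase=(4,2,10,19) vs β=13 → FL=S FR=S RL=S RR=W


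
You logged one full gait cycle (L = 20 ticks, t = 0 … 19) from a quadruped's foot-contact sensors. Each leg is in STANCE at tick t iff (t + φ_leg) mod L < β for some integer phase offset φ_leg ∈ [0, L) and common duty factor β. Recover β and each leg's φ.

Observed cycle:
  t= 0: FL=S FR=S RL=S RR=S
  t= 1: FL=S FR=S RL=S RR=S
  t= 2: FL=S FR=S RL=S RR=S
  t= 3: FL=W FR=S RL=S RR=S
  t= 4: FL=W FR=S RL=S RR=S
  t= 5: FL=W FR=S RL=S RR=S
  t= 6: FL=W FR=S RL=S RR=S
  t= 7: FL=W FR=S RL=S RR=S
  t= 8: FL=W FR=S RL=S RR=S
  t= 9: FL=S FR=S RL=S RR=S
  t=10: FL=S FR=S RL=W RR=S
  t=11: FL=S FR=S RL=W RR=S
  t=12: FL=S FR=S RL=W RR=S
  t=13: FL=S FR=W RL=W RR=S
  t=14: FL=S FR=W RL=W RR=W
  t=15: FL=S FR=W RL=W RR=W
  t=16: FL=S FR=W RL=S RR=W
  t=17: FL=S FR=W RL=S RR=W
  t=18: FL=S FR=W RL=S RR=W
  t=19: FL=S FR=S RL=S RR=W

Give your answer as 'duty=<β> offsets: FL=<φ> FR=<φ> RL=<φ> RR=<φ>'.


duty=14 offsets: FL=11 FR=1 RL=4 RR=0

duty β = stance ticks per leg = 14
FL: stance ticks = 14; W→S at t=9 → φ=11
FR: stance ticks = 14; W→S at t=19 → φ=1
RL: stance ticks = 14; W→S at t=16 → φ=4
RR: stance ticks = 14; W→S at t=0 → φ=0


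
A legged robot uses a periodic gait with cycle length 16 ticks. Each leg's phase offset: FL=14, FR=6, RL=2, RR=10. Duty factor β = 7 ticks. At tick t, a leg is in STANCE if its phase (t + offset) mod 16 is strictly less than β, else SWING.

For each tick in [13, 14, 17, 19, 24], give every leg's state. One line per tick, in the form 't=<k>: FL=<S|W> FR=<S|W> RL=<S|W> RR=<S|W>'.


t=13: phase=(11,3,15,7) vs β=7 → FL=W FR=S RL=W RR=W
t=14: phase=(12,4,0,8) vs β=7 → FL=W FR=S RL=S RR=W
t=17: phase=(15,7,3,11) vs β=7 → FL=W FR=W RL=S RR=W
t=19: phase=(1,9,5,13) vs β=7 → FL=S FR=W RL=S RR=W
t=24: phase=(6,14,10,2) vs β=7 → FL=S FR=W RL=W RR=S

t=13: FL=W FR=S RL=W RR=W
t=14: FL=W FR=S RL=S RR=W
t=17: FL=W FR=W RL=S RR=W
t=19: FL=S FR=W RL=S RR=W
t=24: FL=S FR=W RL=W RR=S


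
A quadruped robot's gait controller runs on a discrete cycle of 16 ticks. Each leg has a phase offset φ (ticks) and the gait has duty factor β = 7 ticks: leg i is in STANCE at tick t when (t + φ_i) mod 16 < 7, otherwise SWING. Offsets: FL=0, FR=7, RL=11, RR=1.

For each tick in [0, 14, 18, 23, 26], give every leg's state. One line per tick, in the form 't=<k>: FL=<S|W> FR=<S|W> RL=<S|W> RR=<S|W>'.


t=0: FL=S FR=W RL=W RR=S
t=14: FL=W FR=S RL=W RR=W
t=18: FL=S FR=W RL=W RR=S
t=23: FL=W FR=W RL=S RR=W
t=26: FL=W FR=S RL=S RR=W

t=0: phase=(0,7,11,1) vs β=7 → FL=S FR=W RL=W RR=S
t=14: phase=(14,5,9,15) vs β=7 → FL=W FR=S RL=W RR=W
t=18: phase=(2,9,13,3) vs β=7 → FL=S FR=W RL=W RR=S
t=23: phase=(7,14,2,8) vs β=7 → FL=W FR=W RL=S RR=W
t=26: phase=(10,1,5,11) vs β=7 → FL=W FR=S RL=S RR=W


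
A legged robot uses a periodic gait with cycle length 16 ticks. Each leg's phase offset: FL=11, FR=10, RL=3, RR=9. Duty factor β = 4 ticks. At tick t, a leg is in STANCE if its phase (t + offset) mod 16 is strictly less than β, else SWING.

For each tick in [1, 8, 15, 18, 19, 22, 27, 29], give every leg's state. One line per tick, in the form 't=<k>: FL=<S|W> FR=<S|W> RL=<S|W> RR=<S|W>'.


t=1: phase=(12,11,4,10) vs β=4 → FL=W FR=W RL=W RR=W
t=8: phase=(3,2,11,1) vs β=4 → FL=S FR=S RL=W RR=S
t=15: phase=(10,9,2,8) vs β=4 → FL=W FR=W RL=S RR=W
t=18: phase=(13,12,5,11) vs β=4 → FL=W FR=W RL=W RR=W
t=19: phase=(14,13,6,12) vs β=4 → FL=W FR=W RL=W RR=W
t=22: phase=(1,0,9,15) vs β=4 → FL=S FR=S RL=W RR=W
t=27: phase=(6,5,14,4) vs β=4 → FL=W FR=W RL=W RR=W
t=29: phase=(8,7,0,6) vs β=4 → FL=W FR=W RL=S RR=W

t=1: FL=W FR=W RL=W RR=W
t=8: FL=S FR=S RL=W RR=S
t=15: FL=W FR=W RL=S RR=W
t=18: FL=W FR=W RL=W RR=W
t=19: FL=W FR=W RL=W RR=W
t=22: FL=S FR=S RL=W RR=W
t=27: FL=W FR=W RL=W RR=W
t=29: FL=W FR=W RL=S RR=W


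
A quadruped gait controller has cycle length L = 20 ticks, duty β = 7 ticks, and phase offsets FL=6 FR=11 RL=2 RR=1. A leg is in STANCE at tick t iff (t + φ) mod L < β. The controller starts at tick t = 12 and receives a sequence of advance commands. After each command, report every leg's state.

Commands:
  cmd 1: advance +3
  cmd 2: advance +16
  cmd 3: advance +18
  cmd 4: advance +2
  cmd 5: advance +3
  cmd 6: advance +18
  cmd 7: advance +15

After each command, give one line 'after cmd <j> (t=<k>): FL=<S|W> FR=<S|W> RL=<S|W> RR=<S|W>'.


after cmd 1 (t=15): FL=S FR=S RL=W RR=W
after cmd 2 (t=31): FL=W FR=S RL=W RR=W
after cmd 3 (t=49): FL=W FR=S RL=W RR=W
after cmd 4 (t=51): FL=W FR=S RL=W RR=W
after cmd 5 (t=54): FL=S FR=S RL=W RR=W
after cmd 6 (t=72): FL=W FR=S RL=W RR=W
after cmd 7 (t=87): FL=W FR=W RL=W RR=W

start t=12: FL=W FR=S RL=W RR=W
cmd 1: advance +3 → t=15, phase=(1,6,17,16) → FL=S FR=S RL=W RR=W
cmd 2: advance +16 → t=31, phase=(17,2,13,12) → FL=W FR=S RL=W RR=W
cmd 3: advance +18 → t=49, phase=(15,0,11,10) → FL=W FR=S RL=W RR=W
cmd 4: advance +2 → t=51, phase=(17,2,13,12) → FL=W FR=S RL=W RR=W
cmd 5: advance +3 → t=54, phase=(0,5,16,15) → FL=S FR=S RL=W RR=W
cmd 6: advance +18 → t=72, phase=(18,3,14,13) → FL=W FR=S RL=W RR=W
cmd 7: advance +15 → t=87, phase=(13,18,9,8) → FL=W FR=W RL=W RR=W


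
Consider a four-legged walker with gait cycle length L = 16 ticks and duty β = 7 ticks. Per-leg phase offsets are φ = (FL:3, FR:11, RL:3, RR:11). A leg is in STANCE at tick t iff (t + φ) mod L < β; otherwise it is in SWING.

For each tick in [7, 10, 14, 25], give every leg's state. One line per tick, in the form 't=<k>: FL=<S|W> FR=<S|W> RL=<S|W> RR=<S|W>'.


t=7: phase=(10,2,10,2) vs β=7 → FL=W FR=S RL=W RR=S
t=10: phase=(13,5,13,5) vs β=7 → FL=W FR=S RL=W RR=S
t=14: phase=(1,9,1,9) vs β=7 → FL=S FR=W RL=S RR=W
t=25: phase=(12,4,12,4) vs β=7 → FL=W FR=S RL=W RR=S

t=7: FL=W FR=S RL=W RR=S
t=10: FL=W FR=S RL=W RR=S
t=14: FL=S FR=W RL=S RR=W
t=25: FL=W FR=S RL=W RR=S


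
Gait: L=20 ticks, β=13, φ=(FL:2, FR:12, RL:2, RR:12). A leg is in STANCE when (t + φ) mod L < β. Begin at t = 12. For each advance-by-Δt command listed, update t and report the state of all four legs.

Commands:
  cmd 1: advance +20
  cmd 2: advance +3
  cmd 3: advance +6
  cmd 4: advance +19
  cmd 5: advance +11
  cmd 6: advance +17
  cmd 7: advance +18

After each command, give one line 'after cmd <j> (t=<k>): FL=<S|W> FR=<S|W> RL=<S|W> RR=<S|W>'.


start t=12: FL=W FR=S RL=W RR=S
cmd 1: advance +20 → t=32, phase=(14,4,14,4) → FL=W FR=S RL=W RR=S
cmd 2: advance +3 → t=35, phase=(17,7,17,7) → FL=W FR=S RL=W RR=S
cmd 3: advance +6 → t=41, phase=(3,13,3,13) → FL=S FR=W RL=S RR=W
cmd 4: advance +19 → t=60, phase=(2,12,2,12) → FL=S FR=S RL=S RR=S
cmd 5: advance +11 → t=71, phase=(13,3,13,3) → FL=W FR=S RL=W RR=S
cmd 6: advance +17 → t=88, phase=(10,0,10,0) → FL=S FR=S RL=S RR=S
cmd 7: advance +18 → t=106, phase=(8,18,8,18) → FL=S FR=W RL=S RR=W

after cmd 1 (t=32): FL=W FR=S RL=W RR=S
after cmd 2 (t=35): FL=W FR=S RL=W RR=S
after cmd 3 (t=41): FL=S FR=W RL=S RR=W
after cmd 4 (t=60): FL=S FR=S RL=S RR=S
after cmd 5 (t=71): FL=W FR=S RL=W RR=S
after cmd 6 (t=88): FL=S FR=S RL=S RR=S
after cmd 7 (t=106): FL=S FR=W RL=S RR=W


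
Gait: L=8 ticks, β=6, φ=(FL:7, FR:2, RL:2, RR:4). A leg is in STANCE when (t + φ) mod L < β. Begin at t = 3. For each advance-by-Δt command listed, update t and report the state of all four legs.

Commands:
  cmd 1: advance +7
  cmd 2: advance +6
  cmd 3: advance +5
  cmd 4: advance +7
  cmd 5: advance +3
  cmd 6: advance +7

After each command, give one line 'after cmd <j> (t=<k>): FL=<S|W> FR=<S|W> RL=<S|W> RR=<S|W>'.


after cmd 1 (t=10): FL=S FR=S RL=S RR=W
after cmd 2 (t=16): FL=W FR=S RL=S RR=S
after cmd 3 (t=21): FL=S FR=W RL=W RR=S
after cmd 4 (t=28): FL=S FR=W RL=W RR=S
after cmd 5 (t=31): FL=W FR=S RL=S RR=S
after cmd 6 (t=38): FL=S FR=S RL=S RR=S

start t=3: FL=S FR=S RL=S RR=W
cmd 1: advance +7 → t=10, phase=(1,4,4,6) → FL=S FR=S RL=S RR=W
cmd 2: advance +6 → t=16, phase=(7,2,2,4) → FL=W FR=S RL=S RR=S
cmd 3: advance +5 → t=21, phase=(4,7,7,1) → FL=S FR=W RL=W RR=S
cmd 4: advance +7 → t=28, phase=(3,6,6,0) → FL=S FR=W RL=W RR=S
cmd 5: advance +3 → t=31, phase=(6,1,1,3) → FL=W FR=S RL=S RR=S
cmd 6: advance +7 → t=38, phase=(5,0,0,2) → FL=S FR=S RL=S RR=S


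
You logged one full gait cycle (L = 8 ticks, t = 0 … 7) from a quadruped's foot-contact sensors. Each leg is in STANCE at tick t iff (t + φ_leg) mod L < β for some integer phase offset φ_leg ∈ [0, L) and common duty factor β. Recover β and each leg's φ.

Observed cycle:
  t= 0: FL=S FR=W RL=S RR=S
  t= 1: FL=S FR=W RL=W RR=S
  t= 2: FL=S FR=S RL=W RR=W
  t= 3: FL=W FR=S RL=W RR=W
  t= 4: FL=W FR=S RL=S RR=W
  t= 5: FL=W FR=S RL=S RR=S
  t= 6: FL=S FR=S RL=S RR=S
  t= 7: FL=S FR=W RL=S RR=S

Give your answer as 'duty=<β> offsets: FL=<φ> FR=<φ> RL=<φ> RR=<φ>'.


duty=5 offsets: FL=2 FR=6 RL=4 RR=3

duty β = stance ticks per leg = 5
FL: stance ticks = 5; W→S at t=6 → φ=2
FR: stance ticks = 5; W→S at t=2 → φ=6
RL: stance ticks = 5; W→S at t=4 → φ=4
RR: stance ticks = 5; W→S at t=5 → φ=3


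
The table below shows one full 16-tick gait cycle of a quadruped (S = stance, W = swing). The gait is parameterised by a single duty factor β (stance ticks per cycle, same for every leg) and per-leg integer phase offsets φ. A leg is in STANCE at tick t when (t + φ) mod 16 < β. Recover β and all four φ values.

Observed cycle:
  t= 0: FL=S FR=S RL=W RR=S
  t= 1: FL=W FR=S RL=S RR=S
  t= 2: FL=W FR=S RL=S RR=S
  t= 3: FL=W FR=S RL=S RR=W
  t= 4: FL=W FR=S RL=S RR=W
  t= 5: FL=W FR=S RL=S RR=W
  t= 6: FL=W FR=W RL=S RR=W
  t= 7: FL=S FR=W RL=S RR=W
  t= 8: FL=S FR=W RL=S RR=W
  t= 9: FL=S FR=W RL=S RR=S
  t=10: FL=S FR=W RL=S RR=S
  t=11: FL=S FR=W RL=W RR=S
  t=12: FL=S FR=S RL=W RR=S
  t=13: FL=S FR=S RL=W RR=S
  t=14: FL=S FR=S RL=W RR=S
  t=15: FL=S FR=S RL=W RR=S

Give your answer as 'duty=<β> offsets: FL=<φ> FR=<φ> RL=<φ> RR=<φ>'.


duty=10 offsets: FL=9 FR=4 RL=15 RR=7

duty β = stance ticks per leg = 10
FL: stance ticks = 10; W→S at t=7 → φ=9
FR: stance ticks = 10; W→S at t=12 → φ=4
RL: stance ticks = 10; W→S at t=1 → φ=15
RR: stance ticks = 10; W→S at t=9 → φ=7
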